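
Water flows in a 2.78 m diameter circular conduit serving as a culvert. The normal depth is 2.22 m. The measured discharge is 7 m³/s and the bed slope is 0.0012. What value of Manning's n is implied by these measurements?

n = 0.023

For a circular section of diameter D = 2.78 m at depth y = 2.22 m, the central angle is θ = 2 arccos(1 − 2y/D) = 4.421 rad. Then A = (D²/8)(θ − sin θ) = 5.197 m² and P = Dθ/2 = 6.146 m.
Hydraulic radius R = A/P = 5.197/6.146 = 0.8456 m.
Rearranging Manning's equation: n = (1/Q) A R^(2/3) S^(1/2) = (1/7) × 5.197 × 0.8456^(2/3) × √0.0012 = 0.023.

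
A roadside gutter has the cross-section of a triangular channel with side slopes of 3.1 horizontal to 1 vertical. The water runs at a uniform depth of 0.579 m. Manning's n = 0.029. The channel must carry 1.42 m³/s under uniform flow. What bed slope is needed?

S = 0.00876

For a triangular section with side slope z = 3.1: A = zy² = 3.1×0.579² = 1.039 m²; P = 2y√(1+z²) = 2×0.579×3.257 = 3.772 m.
Hydraulic radius R = A/P = 1.039/3.772 = 0.2755 m.
From Manning's equation, S = [nQ / (1 A R^(2/3))]² = [0.029 × 1.42 / (1 × 1.039 × 0.2755^(2/3))]² = 0.00876.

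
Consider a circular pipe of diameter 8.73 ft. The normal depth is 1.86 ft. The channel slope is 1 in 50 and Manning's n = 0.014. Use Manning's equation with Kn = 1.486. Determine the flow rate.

Q = 150 ft³/s

For a circular section of diameter D = 8.73 ft at depth y = 1.86 ft, the central angle is θ = 2 arccos(1 − 2y/D) = 1.919 rad. Then A = (D²/8)(θ − sin θ) = 9.328 ft² and P = Dθ/2 = 8.377 ft.
Hydraulic radius R = A/P = 9.328/8.377 = 1.114 ft.
Manning's equation: Q = (1.486/n) A R^(2/3) S^(1/2) = (1.486/0.014) × 9.328 × 1.114^(2/3) × 0.02^(1/2) = 150 ft³/s.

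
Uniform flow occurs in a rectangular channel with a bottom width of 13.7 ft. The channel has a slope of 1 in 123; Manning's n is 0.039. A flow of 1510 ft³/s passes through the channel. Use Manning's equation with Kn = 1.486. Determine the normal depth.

Manning's equation rearranged: A R^(2/3) = nQ / (1.486·√S) = 0.039 × 1510 / (1.486 × √0.00813) = 439.5.
Trying y = 14.5 ft: A R^(2/3) = 553.6 — too large.
Trying y = 9.42 ft: A R^(2/3) = 323.4 — too small.
Trying y = 12 ft: A R^(2/3) = 438.8 — ≈ 439.5.

y_n = 12 ft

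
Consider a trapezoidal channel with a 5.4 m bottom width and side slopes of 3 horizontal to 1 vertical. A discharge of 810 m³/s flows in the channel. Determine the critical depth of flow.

y_c = 6 m

At critical depth, Q² T / (g A³) = 1, i.e. A³/T = Q²/g = 810²/9.81 = 66880.
Trying y = 5.3 m: A³/T = 38670 — too small.
Trying y = 7.3 m: A³/T = 160900 — too large.
Trying y = 6 m: A³/T = 66850 — matches.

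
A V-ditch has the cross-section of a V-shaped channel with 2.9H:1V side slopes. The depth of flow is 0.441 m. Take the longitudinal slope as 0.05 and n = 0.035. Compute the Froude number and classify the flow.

For a triangular section with side slope z = 2.9: A = zy² = 2.9×0.441² = 0.564 m²; P = 2y√(1+z²) = 2×0.441×3.068 = 2.706 m.
Hydraulic radius R = A/P = 0.564/2.706 = 0.2085 m.
V = (1/n) R^(2/3) √S = (1/0.035) × 0.2085^(2/3) × √0.05 = 2.246 m/s. Hydraulic depth D_h = A/T = 0.564/2.558 = 0.2205 m.
Froude number Fr = V/√(g·D_h) = 2.246/√(9.81×0.2205) = 1.53, which is greater than 1, so the flow is supercritical.

supercritical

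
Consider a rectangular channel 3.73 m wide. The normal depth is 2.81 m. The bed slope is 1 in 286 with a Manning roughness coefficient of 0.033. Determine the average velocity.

Flow area A = b·y = 3.73 × 2.81 = 10.48 m². Wetted perimeter P = b + 2y = 3.73 + 2×2.81 = 9.35 m.
Hydraulic radius R = A/P = 10.48/9.35 = 1.121 m.
From Manning's equation, V = (1/n) R^(2/3) S^(1/2) = (1/0.033) × 1.121^(2/3) × 0.003497^(1/2) = 1.93 m/s.

V = 1.93 m/s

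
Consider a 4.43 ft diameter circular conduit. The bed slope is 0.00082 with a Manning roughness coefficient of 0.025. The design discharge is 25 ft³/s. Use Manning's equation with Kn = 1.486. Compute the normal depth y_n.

Manning's equation rearranged: A R^(2/3) = nQ / (1.486·√S) = 0.025 × 25 / (1.486 × √0.00082) = 14.69.
Try y = 3.68 ft: A R^(2/3) = 16.69 — over.
Try y = 2.55 ft: A R^(2/3) = 10.39 — short.
Try y = 3.26 ft: A R^(2/3) = 14.71 — matches.

y_n = 3.26 ft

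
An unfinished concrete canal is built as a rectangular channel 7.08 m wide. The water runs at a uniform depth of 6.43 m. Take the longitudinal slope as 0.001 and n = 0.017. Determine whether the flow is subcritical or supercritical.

Flow area A = b·y = 7.08 × 6.43 = 45.52 m². Wetted perimeter P = b + 2y = 7.08 + 2×6.43 = 19.94 m.
Hydraulic radius R = A/P = 45.52/19.94 = 2.283 m.
V = (1/n) R^(2/3) √S = (1/0.017) × 2.283^(2/3) × √0.001 = 3.225 m/s. Hydraulic depth D_h = A/T = 45.52/7.08 = 6.43 m.
Froude number Fr = V/√(g·D_h) = 3.225/√(9.81×6.43) = 0.406, which is less than 1, so the flow is subcritical.

subcritical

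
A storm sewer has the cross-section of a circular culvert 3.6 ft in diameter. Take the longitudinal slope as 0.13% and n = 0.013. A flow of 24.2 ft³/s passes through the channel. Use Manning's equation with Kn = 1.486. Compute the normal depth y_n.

Manning's equation rearranged: A R^(2/3) = nQ / (1.486·√S) = 0.013 × 24.2 / (1.486 × √0.0013) = 5.872.
At y = 1.65 ft: A R^(2/3) = 4.082 — short.
At y = 2.23 ft: A R^(2/3) = 6.69 — over.
At y = 2.05 ft: A R^(2/3) = 5.876 — matches.

y_n = 2.05 ft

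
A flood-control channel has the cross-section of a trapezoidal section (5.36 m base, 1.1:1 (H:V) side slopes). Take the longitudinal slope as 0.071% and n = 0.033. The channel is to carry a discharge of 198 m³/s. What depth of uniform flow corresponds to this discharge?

Manning's equation rearranged: A R^(2/3) = nQ / (1·√S) = 0.033 × 198 / (√0.00071) = 245.2.
At y = 5.3 m: A R^(2/3) = 118.1 — short.
At y = 8.52 m: A R^(2/3) = 321 — over.
At y = 7.52 m: A R^(2/3) = 245.2 — close enough.

y_n = 7.52 m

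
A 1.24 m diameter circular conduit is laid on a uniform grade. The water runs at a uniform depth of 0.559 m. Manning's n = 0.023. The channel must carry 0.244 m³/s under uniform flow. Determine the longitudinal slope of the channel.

S = 0.00059

For a circular section of diameter D = 1.24 m at depth y = 0.559 m, the central angle is θ = 2 arccos(1 − 2y/D) = 2.944 rad. Then A = (D²/8)(θ − sin θ) = 0.5283 m² and P = Dθ/2 = 1.826 m.
Hydraulic radius R = A/P = 0.5283/1.826 = 0.2894 m.
From Manning's equation, S = [nQ / (1 A R^(2/3))]² = [0.023 × 0.244 / (1 × 0.5283 × 0.2894^(2/3))]² = 0.00059.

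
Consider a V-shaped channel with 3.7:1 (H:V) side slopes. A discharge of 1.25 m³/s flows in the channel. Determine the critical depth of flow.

y_c = 0.471 m

At critical depth, Q² T / (g A³) = 1, i.e. A³/T = Q²/g = 1.25²/9.81 = 0.1593.
Try y = 0.417 m: A³/T = 0.08631 — too small.
Try y = 0.523 m: A³/T = 0.2678 — too large.
Try y = 0.471 m: A³/T = 0.1587 — close enough.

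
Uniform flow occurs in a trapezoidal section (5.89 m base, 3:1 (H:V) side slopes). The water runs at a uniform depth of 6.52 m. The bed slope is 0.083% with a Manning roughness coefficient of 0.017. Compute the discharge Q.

Q = 651 m³/s

With bottom width b = 5.89 m and side slope z = 3: A = (b + zy)y = (5.89 + 3×6.52)×6.52 = 165.9 m²; P = b + 2y√(1+z²) = 5.89 + 2×6.52×3.162 = 47.13 m.
Hydraulic radius R = A/P = 165.9/47.13 = 3.521 m.
Manning's equation: Q = (1/n) A R^(2/3) S^(1/2) = (1/0.017) × 165.9 × 3.521^(2/3) × 0.00083^(1/2) = 651 m³/s.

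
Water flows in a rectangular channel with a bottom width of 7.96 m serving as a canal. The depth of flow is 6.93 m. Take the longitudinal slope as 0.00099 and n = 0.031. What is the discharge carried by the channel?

Flow area A = b·y = 7.96 × 6.93 = 55.16 m². Wetted perimeter P = b + 2y = 7.96 + 2×6.93 = 21.82 m.
Hydraulic radius R = A/P = 55.16/21.82 = 2.528 m.
Manning's equation: Q = (1/n) A R^(2/3) S^(1/2) = (1/0.031) × 55.16 × 2.528^(2/3) × 0.00099^(1/2) = 104 m³/s.

Q = 104 m³/s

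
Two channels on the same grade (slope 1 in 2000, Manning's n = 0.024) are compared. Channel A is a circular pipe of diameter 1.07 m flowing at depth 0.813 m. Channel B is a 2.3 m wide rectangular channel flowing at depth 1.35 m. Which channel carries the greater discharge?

Channel A: For a circular section of diameter D = 1.07 m at depth y = 0.813 m, the central angle is θ = 2 arccos(1 − 2y/D) = 4.234 rad. Then A = (D²/8)(θ − sin θ) = 0.7331 m² and P = Dθ/2 = 2.265 m. Hydraulic radius R = A/P = 0.7331/2.265 = 0.3236 m. Q_A = (1/0.024)·0.7331·0.3236^(2/3)·√0.0005 = 0.3219 m³/s.
Channel B: Flow area A = b·y = 2.3 × 1.35 = 3.105 m². Wetted perimeter P = b + 2y = 2.3 + 2×1.35 = 5 m. Hydraulic radius R = A/P = 3.105/5 = 0.621 m. Q_B = (1/0.024)·3.105·0.621^(2/3)·√0.0005 = 2.106 m³/s.
Q_A = 0.3219 m³/s vs Q_B = 2.106 m³/s, so channel B carries more.

channel B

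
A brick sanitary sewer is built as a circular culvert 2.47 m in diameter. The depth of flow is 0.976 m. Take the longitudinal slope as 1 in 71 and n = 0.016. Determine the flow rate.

For a circular section of diameter D = 2.47 m at depth y = 0.976 m, the central angle is θ = 2 arccos(1 − 2y/D) = 2.719 rad. Then A = (D²/8)(θ − sin θ) = 1.761 m² and P = Dθ/2 = 3.358 m.
Hydraulic radius R = A/P = 1.761/3.358 = 0.5244 m.
Manning's equation: Q = (1/n) A R^(2/3) S^(1/2) = (1/0.016) × 1.761 × 0.5244^(2/3) × 0.01408^(1/2) = 8.49 m³/s.

Q = 8.49 m³/s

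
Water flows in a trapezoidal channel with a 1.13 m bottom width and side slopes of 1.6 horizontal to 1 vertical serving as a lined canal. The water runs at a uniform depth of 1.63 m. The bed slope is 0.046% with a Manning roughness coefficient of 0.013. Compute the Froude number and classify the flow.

With bottom width b = 1.13 m and side slope z = 1.6: A = (b + zy)y = (1.13 + 1.6×1.63)×1.63 = 6.093 m²; P = b + 2y√(1+z²) = 1.13 + 2×1.63×1.887 = 7.281 m.
Hydraulic radius R = A/P = 6.093/7.281 = 0.8368 m.
V = (1/n) R^(2/3) √S = (1/0.013) × 0.8368^(2/3) × √0.00046 = 1.465 m/s. Hydraulic depth D_h = A/T = 6.093/6.346 = 0.9601 m.
Froude number Fr = V/√(g·D_h) = 1.465/√(9.81×0.9601) = 0.477, which is less than 1, so the flow is subcritical.

subcritical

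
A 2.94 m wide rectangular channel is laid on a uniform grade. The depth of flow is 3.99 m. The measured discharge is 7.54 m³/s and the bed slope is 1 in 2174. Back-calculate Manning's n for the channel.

Flow area A = b·y = 2.94 × 3.99 = 11.73 m². Wetted perimeter P = b + 2y = 2.94 + 2×3.99 = 10.92 m.
Hydraulic radius R = A/P = 11.73/10.92 = 1.074 m.
Rearranging Manning's equation: n = (1/Q) A R^(2/3) S^(1/2) = (1/7.54) × 11.73 × 1.074^(2/3) × √0.00046 = 0.035.

n = 0.035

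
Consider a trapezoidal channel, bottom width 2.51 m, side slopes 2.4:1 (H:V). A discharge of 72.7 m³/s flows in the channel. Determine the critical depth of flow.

y_c = 2.38 m

At critical depth, Q² T / (g A³) = 1, i.e. A³/T = Q²/g = 72.7²/9.81 = 538.8.
Try y = 2.67 m: A³/T = 880.9 — over.
Try y = 1.81 m: A³/T = 170.5 — short.
Try y = 2.38 m: A³/T = 537.8 — close enough.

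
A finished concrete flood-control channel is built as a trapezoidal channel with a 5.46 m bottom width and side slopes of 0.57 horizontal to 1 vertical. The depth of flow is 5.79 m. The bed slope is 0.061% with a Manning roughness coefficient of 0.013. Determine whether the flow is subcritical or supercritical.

With bottom width b = 5.46 m and side slope z = 0.57: A = (b + zy)y = (5.46 + 0.57×5.79)×5.79 = 50.72 m²; P = b + 2y√(1+z²) = 5.46 + 2×5.79×1.151 = 18.79 m.
Hydraulic radius R = A/P = 50.72/18.79 = 2.7 m.
V = (1/n) R^(2/3) √S = (1/0.013) × 2.7^(2/3) × √0.00061 = 3.683 m/s. Hydraulic depth D_h = A/T = 50.72/12.06 = 4.206 m.
Froude number Fr = V/√(g·D_h) = 3.683/√(9.81×4.206) = 0.573, which is less than 1, so the flow is subcritical.

subcritical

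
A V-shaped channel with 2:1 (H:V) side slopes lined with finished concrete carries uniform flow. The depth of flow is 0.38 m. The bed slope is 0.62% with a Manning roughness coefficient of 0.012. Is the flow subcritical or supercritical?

supercritical

For a triangular section with side slope z = 2: A = zy² = 2×0.38² = 0.2888 m²; P = 2y√(1+z²) = 2×0.38×2.236 = 1.699 m.
Hydraulic radius R = A/P = 0.2888/1.699 = 0.1699 m.
V = (1/n) R^(2/3) √S = (1/0.012) × 0.1699^(2/3) × √0.0062 = 2.013 m/s. Hydraulic depth D_h = A/T = 0.2888/1.52 = 0.19 m.
Froude number Fr = V/√(g·D_h) = 2.013/√(9.81×0.19) = 1.47, which is greater than 1, so the flow is supercritical.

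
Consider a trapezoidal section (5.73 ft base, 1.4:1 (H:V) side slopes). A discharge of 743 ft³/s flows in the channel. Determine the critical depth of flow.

At critical depth, Q² T / (g A³) = 1, i.e. A³/T = Q²/g = 743²/32.2 = 17140.
Try y = 6.17 ft: A³/T = 30280 — over.
Try y = 4.26 ft: A³/T = 7001 — short.
Try y = 5.35 ft: A³/T = 17080 — matches.

y_c = 5.35 ft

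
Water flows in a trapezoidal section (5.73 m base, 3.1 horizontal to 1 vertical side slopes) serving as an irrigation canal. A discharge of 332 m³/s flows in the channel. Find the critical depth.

At critical depth, Q² T / (g A³) = 1, i.e. A³/T = Q²/g = 332²/9.81 = 11240.
Trying y = 4.24 m: A³/T = 16010 — too large.
Trying y = 3.9 m: A³/T = 11220 — close enough.

y_c = 3.9 m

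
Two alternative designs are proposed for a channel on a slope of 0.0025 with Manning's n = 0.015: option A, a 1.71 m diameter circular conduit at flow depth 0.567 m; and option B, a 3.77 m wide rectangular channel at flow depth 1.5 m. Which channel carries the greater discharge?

channel B

Channel A: For a circular section of diameter D = 1.71 m at depth y = 0.567 m, the central angle is θ = 2 arccos(1 − 2y/D) = 2.454 rad. Then A = (D²/8)(θ − sin θ) = 0.6653 m² and P = Dθ/2 = 2.099 m. Hydraulic radius R = A/P = 0.6653/2.099 = 0.317 m. Q_A = (1/0.015)·0.6653·0.317^(2/3)·√0.0025 = 1.031 m³/s.
Channel B: Flow area A = b·y = 3.77 × 1.5 = 5.655 m². Wetted perimeter P = b + 2y = 3.77 + 2×1.5 = 6.77 m. Hydraulic radius R = A/P = 5.655/6.77 = 0.8353 m. Q_B = (1/0.015)·5.655·0.8353^(2/3)·√0.0025 = 16.72 m³/s.
Q_A = 1.031 m³/s vs Q_B = 16.72 m³/s, so channel B carries more.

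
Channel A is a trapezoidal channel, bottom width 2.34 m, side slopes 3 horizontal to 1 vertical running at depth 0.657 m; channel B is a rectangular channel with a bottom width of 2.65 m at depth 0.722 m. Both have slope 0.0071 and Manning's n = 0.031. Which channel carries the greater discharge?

channel A

Channel A: With bottom width b = 2.34 m and side slope z = 3: A = (b + zy)y = (2.34 + 3×0.657)×0.657 = 2.832 m²; P = b + 2y√(1+z²) = 2.34 + 2×0.657×3.162 = 6.495 m. Hydraulic radius R = A/P = 2.832/6.495 = 0.4361 m. Q_A = (1/0.031)·2.832·0.4361^(2/3)·√0.0071 = 4.427 m³/s.
Channel B: Flow area A = b·y = 2.65 × 0.722 = 1.913 m². Wetted perimeter P = b + 2y = 2.65 + 2×0.722 = 4.094 m. Hydraulic radius R = A/P = 1.913/4.094 = 0.4673 m. Q_B = (1/0.031)·1.913·0.4673^(2/3)·√0.0071 = 3.132 m³/s.
Q_A = 4.427 m³/s vs Q_B = 3.132 m³/s, so channel A carries more.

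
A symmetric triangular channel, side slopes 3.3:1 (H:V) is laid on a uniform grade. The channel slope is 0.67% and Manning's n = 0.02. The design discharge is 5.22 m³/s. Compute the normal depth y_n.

y_n = 0.842 m

Manning's equation rearranged: A R^(2/3) = nQ / (1·√S) = 0.02 × 5.22 / (√0.0067) = 1.275.
Trying y = 1.01 m: A R^(2/3) = 2.073 — too large.
Trying y = 0.625 m: A R^(2/3) = 0.5765 — too small.
Trying y = 0.842 m: A R^(2/3) = 1.276 — close enough.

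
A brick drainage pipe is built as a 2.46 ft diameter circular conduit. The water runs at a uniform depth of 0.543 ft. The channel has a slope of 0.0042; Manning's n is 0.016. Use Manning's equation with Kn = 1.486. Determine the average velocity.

For a circular section of diameter D = 2.46 ft at depth y = 0.543 ft, the central angle is θ = 2 arccos(1 − 2y/D) = 1.956 rad. Then A = (D²/8)(θ − sin θ) = 0.779 ft² and P = Dθ/2 = 2.406 ft.
Hydraulic radius R = A/P = 0.779/2.406 = 0.3237 ft.
From Manning's equation, V = (1.486/n) R^(2/3) S^(1/2) = (1.486/0.016) × 0.3237^(2/3) × 0.0042^(1/2) = 2.84 ft/s.

V = 2.84 ft/s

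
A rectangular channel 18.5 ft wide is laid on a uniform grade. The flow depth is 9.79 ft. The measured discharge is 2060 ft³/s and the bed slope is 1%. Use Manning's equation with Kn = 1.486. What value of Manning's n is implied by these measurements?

Flow area A = b·y = 18.5 × 9.79 = 181.1 ft². Wetted perimeter P = b + 2y = 18.5 + 2×9.79 = 38.08 ft.
Hydraulic radius R = A/P = 181.1/38.08 = 4.756 ft.
Rearranging Manning's equation: n = (1.486/Q) A R^(2/3) S^(1/2) = (1.486/2060) × 181.1 × 4.756^(2/3) × √0.01 = 0.0369.

n = 0.0369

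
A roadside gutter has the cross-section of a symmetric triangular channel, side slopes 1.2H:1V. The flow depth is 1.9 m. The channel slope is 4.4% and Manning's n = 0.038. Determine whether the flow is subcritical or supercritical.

supercritical

For a triangular section with side slope z = 1.2: A = zy² = 1.2×1.9² = 4.332 m²; P = 2y√(1+z²) = 2×1.9×1.562 = 5.936 m.
Hydraulic radius R = A/P = 4.332/5.936 = 0.7298 m.
V = (1/n) R^(2/3) √S = (1/0.038) × 0.7298^(2/3) × √0.044 = 4.475 m/s. Hydraulic depth D_h = A/T = 4.332/4.56 = 0.95 m.
Froude number Fr = V/√(g·D_h) = 4.475/√(9.81×0.95) = 1.47, which is greater than 1, so the flow is supercritical.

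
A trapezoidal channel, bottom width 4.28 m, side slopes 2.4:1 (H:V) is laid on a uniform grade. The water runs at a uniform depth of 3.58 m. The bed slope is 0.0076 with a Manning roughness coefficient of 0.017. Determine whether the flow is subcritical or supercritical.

With bottom width b = 4.28 m and side slope z = 2.4: A = (b + zy)y = (4.28 + 2.4×3.58)×3.58 = 46.08 m²; P = b + 2y√(1+z²) = 4.28 + 2×3.58×2.6 = 22.9 m.
Hydraulic radius R = A/P = 46.08/22.9 = 2.013 m.
V = (1/n) R^(2/3) √S = (1/0.017) × 2.013^(2/3) × √0.0076 = 8.175 m/s. Hydraulic depth D_h = A/T = 46.08/21.46 = 2.147 m.
Froude number Fr = V/√(g·D_h) = 8.175/√(9.81×2.147) = 1.78, which is greater than 1, so the flow is supercritical.

supercritical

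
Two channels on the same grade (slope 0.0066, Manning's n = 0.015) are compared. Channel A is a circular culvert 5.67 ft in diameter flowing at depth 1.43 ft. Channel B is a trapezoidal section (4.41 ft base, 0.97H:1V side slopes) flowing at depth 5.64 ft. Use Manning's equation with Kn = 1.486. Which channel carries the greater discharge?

Channel A: For a circular section of diameter D = 5.67 ft at depth y = 1.43 ft, the central angle is θ = 2 arccos(1 − 2y/D) = 2.105 rad. Then A = (D²/8)(θ − sin θ) = 4.998 ft² and P = Dθ/2 = 5.966 ft. Hydraulic radius R = A/P = 4.998/5.966 = 0.8377 ft. Q_A = (1.486/0.015)·4.998·0.8377^(2/3)·√0.0066 = 35.74 ft³/s.
Channel B: With bottom width b = 4.41 ft and side slope z = 0.97: A = (b + zy)y = (4.41 + 0.97×5.64)×5.64 = 55.73 ft²; P = b + 2y√(1+z²) = 4.41 + 2×5.64×1.393 = 20.12 ft. Hydraulic radius R = A/P = 55.73/20.12 = 2.769 ft. Q_B = (1.486/0.015)·55.73·2.769^(2/3)·√0.0066 = 884.4 ft³/s.
Q_A = 35.74 ft³/s vs Q_B = 884.4 ft³/s, so channel B carries more.

channel B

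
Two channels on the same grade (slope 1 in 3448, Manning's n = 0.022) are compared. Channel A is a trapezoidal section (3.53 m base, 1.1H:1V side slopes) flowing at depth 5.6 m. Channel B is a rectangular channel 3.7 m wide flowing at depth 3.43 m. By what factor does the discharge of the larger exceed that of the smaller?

Channel A: With bottom width b = 3.53 m and side slope z = 1.1: A = (b + zy)y = (3.53 + 1.1×5.6)×5.6 = 54.26 m²; P = b + 2y√(1+z²) = 3.53 + 2×5.6×1.487 = 20.18 m. Hydraulic radius R = A/P = 54.26/20.18 = 2.689 m. Q_A = (1/0.022)·54.26·2.689^(2/3)·√0.00029 = 81.23 m³/s.
Channel B: Flow area A = b·y = 3.7 × 3.43 = 12.69 m². Wetted perimeter P = b + 2y = 3.7 + 2×3.43 = 10.56 m. Hydraulic radius R = A/P = 12.69/10.56 = 1.202 m. Q_B = (1/0.022)·12.69·1.202^(2/3)·√0.00029 = 11.1 m³/s.
The larger discharge is 81.23 m³/s and the smaller is 11.1 m³/s; the ratio is 7.31.

7.31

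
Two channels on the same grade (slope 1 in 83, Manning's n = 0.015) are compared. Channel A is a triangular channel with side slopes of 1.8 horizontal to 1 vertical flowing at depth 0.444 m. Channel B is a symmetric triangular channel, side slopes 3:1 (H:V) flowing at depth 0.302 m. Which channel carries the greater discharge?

channel A

Channel A: For a triangular section with side slope z = 1.8: A = zy² = 1.8×0.444² = 0.3548 m²; P = 2y√(1+z²) = 2×0.444×2.059 = 1.829 m. Hydraulic radius R = A/P = 0.3548/1.829 = 0.1941 m. Q_A = (1/0.015)·0.3548·0.1941^(2/3)·√0.01205 = 0.8704 m³/s.
Channel B: For a triangular section with side slope z = 3: A = zy² = 3×0.302² = 0.2736 m²; P = 2y√(1+z²) = 2×0.302×3.162 = 1.91 m. Hydraulic radius R = A/P = 0.2736/1.91 = 0.1433 m. Q_B = (1/0.015)·0.2736·0.1433^(2/3)·√0.01205 = 0.5482 m³/s.
Q_A = 0.8704 m³/s vs Q_B = 0.5482 m³/s, so channel A carries more.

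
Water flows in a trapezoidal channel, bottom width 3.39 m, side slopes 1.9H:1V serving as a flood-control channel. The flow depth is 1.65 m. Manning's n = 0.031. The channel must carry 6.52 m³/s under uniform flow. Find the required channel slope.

S = 0.00034

With bottom width b = 3.39 m and side slope z = 1.9: A = (b + zy)y = (3.39 + 1.9×1.65)×1.65 = 10.77 m²; P = b + 2y√(1+z²) = 3.39 + 2×1.65×2.147 = 10.48 m.
Hydraulic radius R = A/P = 10.77/10.48 = 1.028 m.
From Manning's equation, S = [nQ / (1 A R^(2/3))]² = [0.031 × 6.52 / (1 × 10.77 × 1.028^(2/3))]² = 0.00034.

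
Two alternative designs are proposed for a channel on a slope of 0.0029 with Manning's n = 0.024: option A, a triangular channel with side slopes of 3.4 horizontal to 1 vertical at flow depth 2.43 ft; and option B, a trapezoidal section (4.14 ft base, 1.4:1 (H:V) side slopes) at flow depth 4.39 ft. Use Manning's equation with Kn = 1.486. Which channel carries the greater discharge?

channel B

Channel A: For a triangular section with side slope z = 3.4: A = zy² = 3.4×2.43² = 20.08 ft²; P = 2y√(1+z²) = 2×2.43×3.544 = 17.22 ft. Hydraulic radius R = A/P = 20.08/17.22 = 1.166 ft. Q_A = (1.486/0.024)·20.08·1.166^(2/3)·√0.0029 = 74.14 ft³/s.
Channel B: With bottom width b = 4.14 ft and side slope z = 1.4: A = (b + zy)y = (4.14 + 1.4×4.39)×4.39 = 45.16 ft²; P = b + 2y√(1+z²) = 4.14 + 2×4.39×1.72 = 19.25 ft. Hydraulic radius R = A/P = 45.16/19.25 = 2.346 ft. Q_B = (1.486/0.024)·45.16·2.346^(2/3)·√0.0029 = 265.8 ft³/s.
Q_A = 74.14 ft³/s vs Q_B = 265.8 ft³/s, so channel B carries more.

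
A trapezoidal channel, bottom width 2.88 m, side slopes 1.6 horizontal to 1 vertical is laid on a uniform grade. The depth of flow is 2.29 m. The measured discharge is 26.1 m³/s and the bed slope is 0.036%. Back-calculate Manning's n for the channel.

With bottom width b = 2.88 m and side slope z = 1.6: A = (b + zy)y = (2.88 + 1.6×2.29)×2.29 = 14.99 m²; P = b + 2y√(1+z²) = 2.88 + 2×2.29×1.887 = 11.52 m.
Hydraulic radius R = A/P = 14.99/11.52 = 1.301 m.
Rearranging Manning's equation: n = (1/Q) A R^(2/3) S^(1/2) = (1/26.1) × 14.99 × 1.301^(2/3) × √0.00036 = 0.013.

n = 0.013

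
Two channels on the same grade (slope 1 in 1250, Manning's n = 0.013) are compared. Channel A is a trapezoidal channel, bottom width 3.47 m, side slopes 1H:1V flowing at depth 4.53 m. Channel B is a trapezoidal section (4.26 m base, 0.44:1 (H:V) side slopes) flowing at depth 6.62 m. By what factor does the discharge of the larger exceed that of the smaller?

1.43

Channel A: With bottom width b = 3.47 m and side slope z = 1: A = (b + zy)y = (3.47 + 1×4.53)×4.53 = 36.24 m²; P = b + 2y√(1+z²) = 3.47 + 2×4.53×1.414 = 16.28 m. Hydraulic radius R = A/P = 36.24/16.28 = 2.226 m. Q_A = (1/0.013)·36.24·2.226^(2/3)·√0.0008 = 134.4 m³/s.
Channel B: With bottom width b = 4.26 m and side slope z = 0.44: A = (b + zy)y = (4.26 + 0.44×6.62)×6.62 = 47.48 m²; P = b + 2y√(1+z²) = 4.26 + 2×6.62×1.093 = 18.72 m. Hydraulic radius R = A/P = 47.48/18.72 = 2.536 m. Q_B = (1/0.013)·47.48·2.536^(2/3)·√0.0008 = 192.1 m³/s.
The larger discharge is 192.1 m³/s and the smaller is 134.4 m³/s; the ratio is 1.43.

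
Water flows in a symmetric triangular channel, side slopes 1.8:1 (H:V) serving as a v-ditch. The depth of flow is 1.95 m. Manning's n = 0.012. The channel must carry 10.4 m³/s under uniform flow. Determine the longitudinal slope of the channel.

For a triangular section with side slope z = 1.8: A = zy² = 1.8×1.95² = 6.844 m²; P = 2y√(1+z²) = 2×1.95×2.059 = 8.031 m.
Hydraulic radius R = A/P = 6.844/8.031 = 0.8523 m.
From Manning's equation, S = [nQ / (1 A R^(2/3))]² = [0.012 × 10.4 / (1 × 6.844 × 0.8523^(2/3))]² = 0.000411.

S = 0.000411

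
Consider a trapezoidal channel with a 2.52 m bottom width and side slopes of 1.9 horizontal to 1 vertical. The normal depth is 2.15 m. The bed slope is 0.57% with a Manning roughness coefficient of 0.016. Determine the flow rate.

Q = 76 m³/s

With bottom width b = 2.52 m and side slope z = 1.9: A = (b + zy)y = (2.52 + 1.9×2.15)×2.15 = 14.2 m²; P = b + 2y√(1+z²) = 2.52 + 2×2.15×2.147 = 11.75 m.
Hydraulic radius R = A/P = 14.2/11.75 = 1.208 m.
Manning's equation: Q = (1/n) A R^(2/3) S^(1/2) = (1/0.016) × 14.2 × 1.208^(2/3) × 0.0057^(1/2) = 76 m³/s.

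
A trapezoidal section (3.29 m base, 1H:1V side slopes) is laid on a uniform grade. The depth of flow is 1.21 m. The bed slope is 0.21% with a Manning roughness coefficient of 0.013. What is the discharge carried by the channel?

With bottom width b = 3.29 m and side slope z = 1: A = (b + zy)y = (3.29 + 1×1.21)×1.21 = 5.445 m²; P = b + 2y√(1+z²) = 3.29 + 2×1.21×1.414 = 6.712 m.
Hydraulic radius R = A/P = 5.445/6.712 = 0.8112 m.
Manning's equation: Q = (1/n) A R^(2/3) S^(1/2) = (1/0.013) × 5.445 × 0.8112^(2/3) × 0.0021^(1/2) = 16.7 m³/s.

Q = 16.7 m³/s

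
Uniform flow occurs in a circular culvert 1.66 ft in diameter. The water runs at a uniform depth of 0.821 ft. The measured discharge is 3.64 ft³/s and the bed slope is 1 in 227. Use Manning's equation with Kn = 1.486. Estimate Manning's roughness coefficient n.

For a circular section of diameter D = 1.66 ft at depth y = 0.821 ft, the central angle is θ = 2 arccos(1 − 2y/D) = 3.12 rad. Then A = (D²/8)(θ − sin θ) = 1.067 ft² and P = Dθ/2 = 2.59 ft.
Hydraulic radius R = A/P = 1.067/2.59 = 0.4121 ft.
Rearranging Manning's equation: n = (1.486/Q) A R^(2/3) S^(1/2) = (1.486/3.64) × 1.067 × 0.4121^(2/3) × √0.004405 = 0.016.

n = 0.016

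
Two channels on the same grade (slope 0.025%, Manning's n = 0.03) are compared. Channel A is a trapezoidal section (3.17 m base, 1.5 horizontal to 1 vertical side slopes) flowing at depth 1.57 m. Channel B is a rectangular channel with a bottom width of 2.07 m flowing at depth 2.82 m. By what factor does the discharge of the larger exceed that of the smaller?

Channel A: With bottom width b = 3.17 m and side slope z = 1.5: A = (b + zy)y = (3.17 + 1.5×1.57)×1.57 = 8.674 m²; P = b + 2y√(1+z²) = 3.17 + 2×1.57×1.803 = 8.831 m. Hydraulic radius R = A/P = 8.674/8.831 = 0.9823 m. Q_A = (1/0.03)·8.674·0.9823^(2/3)·√0.00025 = 4.518 m³/s.
Channel B: Flow area A = b·y = 2.07 × 2.82 = 5.837 m². Wetted perimeter P = b + 2y = 2.07 + 2×2.82 = 7.71 m. Hydraulic radius R = A/P = 5.837/7.71 = 0.7571 m. Q_B = (1/0.03)·5.837·0.7571^(2/3)·√0.00025 = 2.556 m³/s.
The larger discharge is 4.518 m³/s and the smaller is 2.556 m³/s; the ratio is 1.77.

1.77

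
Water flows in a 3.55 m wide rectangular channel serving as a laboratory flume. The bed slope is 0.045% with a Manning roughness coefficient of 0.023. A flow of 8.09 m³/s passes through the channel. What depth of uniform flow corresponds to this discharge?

Manning's equation rearranged: A R^(2/3) = nQ / (1·√S) = 0.023 × 8.09 / (√0.00045) = 8.771.
Try y = 3 m: A R^(2/3) = 11.45 — high.
Try y = 2.06 m: A R^(2/3) = 7.084 — low.
Try y = 2.43 m: A R^(2/3) = 8.774 — close enough.

y_n = 2.43 m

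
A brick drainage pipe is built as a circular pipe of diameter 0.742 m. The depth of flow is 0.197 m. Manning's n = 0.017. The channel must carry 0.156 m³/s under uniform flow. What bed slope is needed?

For a circular section of diameter D = 0.742 m at depth y = 0.197 m, the central angle is θ = 2 arccos(1 − 2y/D) = 2.165 rad. Then A = (D²/8)(θ − sin θ) = 0.092 m² and P = Dθ/2 = 0.8033 m.
Hydraulic radius R = A/P = 0.092/0.8033 = 0.1145 m.
From Manning's equation, S = [nQ / (1 A R^(2/3))]² = [0.017 × 0.156 / (1 × 0.092 × 0.1145^(2/3))]² = 0.0149.

S = 0.0149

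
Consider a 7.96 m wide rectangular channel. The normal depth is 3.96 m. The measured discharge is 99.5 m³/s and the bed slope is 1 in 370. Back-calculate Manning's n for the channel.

n = 0.026

Flow area A = b·y = 7.96 × 3.96 = 31.52 m². Wetted perimeter P = b + 2y = 7.96 + 2×3.96 = 15.88 m.
Hydraulic radius R = A/P = 31.52/15.88 = 1.985 m.
Rearranging Manning's equation: n = (1/Q) A R^(2/3) S^(1/2) = (1/99.5) × 31.52 × 1.985^(2/3) × √0.002703 = 0.026.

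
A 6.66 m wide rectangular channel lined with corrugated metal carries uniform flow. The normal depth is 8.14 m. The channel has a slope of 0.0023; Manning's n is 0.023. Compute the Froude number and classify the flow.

subcritical

Flow area A = b·y = 6.66 × 8.14 = 54.21 m². Wetted perimeter P = b + 2y = 6.66 + 2×8.14 = 22.94 m.
Hydraulic radius R = A/P = 54.21/22.94 = 2.363 m.
V = (1/n) R^(2/3) √S = (1/0.023) × 2.363^(2/3) × √0.0023 = 3.699 m/s. Hydraulic depth D_h = A/T = 54.21/6.66 = 8.14 m.
Froude number Fr = V/√(g·D_h) = 3.699/√(9.81×8.14) = 0.414, which is less than 1, so the flow is subcritical.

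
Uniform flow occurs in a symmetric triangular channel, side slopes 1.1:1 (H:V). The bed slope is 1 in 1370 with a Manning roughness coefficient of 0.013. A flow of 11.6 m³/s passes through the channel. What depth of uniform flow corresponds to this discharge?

Manning's equation rearranged: A R^(2/3) = nQ / (1·√S) = 0.013 × 11.6 / (√0.0007299) = 5.582.
Trying y = 1.84 m: A R^(2/3) = 2.882 — short.
Trying y = 2.91 m: A R^(2/3) = 9.785 — over.
Trying y = 2.36 m: A R^(2/3) = 5.597 — ≈ 5.582.

y_n = 2.36 m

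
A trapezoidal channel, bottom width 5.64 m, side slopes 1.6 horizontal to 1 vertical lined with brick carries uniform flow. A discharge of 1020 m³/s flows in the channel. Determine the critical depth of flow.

y_c = 8.06 m

At critical depth, Q² T / (g A³) = 1, i.e. A³/T = Q²/g = 1020²/9.81 = 106100.
Trying y = 9.3 m: A³/T = 196300 — too large.
Trying y = 6.32 m: A³/T = 38150 — too small.
Trying y = 8.06 m: A³/T = 106100 — matches.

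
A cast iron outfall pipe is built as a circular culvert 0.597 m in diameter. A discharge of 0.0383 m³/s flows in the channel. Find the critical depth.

At critical depth, Q² T / (g A³) = 1, i.e. A³/T = Q²/g = 0.0383²/9.81 = 0.0001495.
Trying y = 0.135 m: A³/T = 0.0002143 — over.
Trying y = 0.123 m: A³/T = 0.0001489 — close enough.

y_c = 0.123 m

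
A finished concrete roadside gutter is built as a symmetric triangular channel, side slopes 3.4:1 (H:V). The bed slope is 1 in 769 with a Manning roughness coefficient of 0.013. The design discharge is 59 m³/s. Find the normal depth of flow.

y_n = 2.39 m

Manning's equation rearranged: A R^(2/3) = nQ / (1·√S) = 0.013 × 59 / (√0.0013) = 21.27.
At y = 2.81 m: A R^(2/3) = 32.76 — high.
At y = 2.39 m: A R^(2/3) = 21.27 — close enough.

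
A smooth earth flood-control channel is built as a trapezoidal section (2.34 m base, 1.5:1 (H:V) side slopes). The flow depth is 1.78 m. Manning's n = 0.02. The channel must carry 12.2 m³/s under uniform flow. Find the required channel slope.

With bottom width b = 2.34 m and side slope z = 1.5: A = (b + zy)y = (2.34 + 1.5×1.78)×1.78 = 8.918 m²; P = b + 2y√(1+z²) = 2.34 + 2×1.78×1.803 = 8.758 m.
Hydraulic radius R = A/P = 8.918/8.758 = 1.018 m.
From Manning's equation, S = [nQ / (1 A R^(2/3))]² = [0.02 × 12.2 / (1 × 8.918 × 1.018^(2/3))]² = 0.000731.

S = 0.000731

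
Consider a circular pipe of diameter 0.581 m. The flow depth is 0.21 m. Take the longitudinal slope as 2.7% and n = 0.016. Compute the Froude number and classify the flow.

supercritical

For a circular section of diameter D = 0.581 m at depth y = 0.21 m, the central angle is θ = 2 arccos(1 − 2y/D) = 2.58 rad. Then A = (D²/8)(θ − sin θ) = 0.0864 m² and P = Dθ/2 = 0.7495 m.
Hydraulic radius R = A/P = 0.0864/0.7495 = 0.1153 m.
V = (1/n) R^(2/3) √S = (1/0.016) × 0.1153^(2/3) × √0.027 = 2.432 m/s. Hydraulic depth D_h = A/T = 0.0864/0.5582 = 0.1548 m.
Froude number Fr = V/√(g·D_h) = 2.432/√(9.81×0.1548) = 1.97, which is greater than 1, so the flow is supercritical.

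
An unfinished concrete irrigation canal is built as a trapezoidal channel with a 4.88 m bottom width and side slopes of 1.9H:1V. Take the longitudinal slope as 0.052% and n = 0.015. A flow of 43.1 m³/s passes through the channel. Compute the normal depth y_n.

Manning's equation rearranged: A R^(2/3) = nQ / (1·√S) = 0.015 × 43.1 / (√0.00052) = 28.35.
Try y = 2.71 m: A R^(2/3) = 37.88 — too large.
Try y = 2.35 m: A R^(2/3) = 28.35 — matches.

y_n = 2.35 m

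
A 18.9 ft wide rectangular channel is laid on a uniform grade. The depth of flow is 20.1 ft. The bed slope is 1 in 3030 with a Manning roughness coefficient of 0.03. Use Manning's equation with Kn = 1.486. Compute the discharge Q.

Q = 1180 ft³/s

Flow area A = b·y = 18.9 × 20.1 = 379.9 ft². Wetted perimeter P = b + 2y = 18.9 + 2×20.1 = 59.1 ft.
Hydraulic radius R = A/P = 379.9/59.1 = 6.428 ft.
Manning's equation: Q = (1.486/n) A R^(2/3) S^(1/2) = (1.486/0.03) × 379.9 × 6.428^(2/3) × 0.00033^(1/2) = 1180 ft³/s.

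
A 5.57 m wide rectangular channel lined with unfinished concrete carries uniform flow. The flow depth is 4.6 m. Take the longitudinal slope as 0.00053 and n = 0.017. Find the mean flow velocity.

V = 1.96 m/s

Flow area A = b·y = 5.57 × 4.6 = 25.62 m². Wetted perimeter P = b + 2y = 5.57 + 2×4.6 = 14.77 m.
Hydraulic radius R = A/P = 25.62/14.77 = 1.735 m.
From Manning's equation, V = (1/n) R^(2/3) S^(1/2) = (1/0.017) × 1.735^(2/3) × 0.00053^(1/2) = 1.96 m/s.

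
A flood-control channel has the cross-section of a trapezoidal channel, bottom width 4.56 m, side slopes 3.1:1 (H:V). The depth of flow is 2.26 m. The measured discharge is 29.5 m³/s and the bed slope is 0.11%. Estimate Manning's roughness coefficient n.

With bottom width b = 4.56 m and side slope z = 3.1: A = (b + zy)y = (4.56 + 3.1×2.26)×2.26 = 26.14 m²; P = b + 2y√(1+z²) = 4.56 + 2×2.26×3.257 = 19.28 m.
Hydraulic radius R = A/P = 26.14/19.28 = 1.356 m.
Rearranging Manning's equation: n = (1/Q) A R^(2/3) S^(1/2) = (1/29.5) × 26.14 × 1.356^(2/3) × √0.0011 = 0.036.

n = 0.036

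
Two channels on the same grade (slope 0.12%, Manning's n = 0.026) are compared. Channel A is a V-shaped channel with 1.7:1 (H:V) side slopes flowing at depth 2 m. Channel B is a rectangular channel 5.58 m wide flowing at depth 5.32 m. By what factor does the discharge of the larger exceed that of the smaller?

7.21

Channel A: For a triangular section with side slope z = 1.7: A = zy² = 1.7×2² = 6.8 m²; P = 2y√(1+z²) = 2×2×1.972 = 7.889 m. Hydraulic radius R = A/P = 6.8/7.889 = 0.8619 m. Q_A = (1/0.026)·6.8·0.8619^(2/3)·√0.0012 = 8.206 m³/s.
Channel B: Flow area A = b·y = 5.58 × 5.32 = 29.69 m². Wetted perimeter P = b + 2y = 5.58 + 2×5.32 = 16.22 m. Hydraulic radius R = A/P = 29.69/16.22 = 1.83 m. Q_B = (1/0.026)·29.69·1.83^(2/3)·√0.0012 = 59.18 m³/s.
The larger discharge is 59.18 m³/s and the smaller is 8.206 m³/s; the ratio is 7.21.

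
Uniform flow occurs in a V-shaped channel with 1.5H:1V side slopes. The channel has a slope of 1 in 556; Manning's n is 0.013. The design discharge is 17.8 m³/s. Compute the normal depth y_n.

Manning's equation rearranged: A R^(2/3) = nQ / (1·√S) = 0.013 × 17.8 / (√0.001799) = 5.456.
At y = 2.4 m: A R^(2/3) = 8.631 — high.
At y = 2.02 m: A R^(2/3) = 5.451 — matches.

y_n = 2.02 m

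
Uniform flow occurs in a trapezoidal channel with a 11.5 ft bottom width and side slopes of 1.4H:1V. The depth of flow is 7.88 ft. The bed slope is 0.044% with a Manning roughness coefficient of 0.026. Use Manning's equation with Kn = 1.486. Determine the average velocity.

V = 3.32 ft/s

With bottom width b = 11.5 ft and side slope z = 1.4: A = (b + zy)y = (11.5 + 1.4×7.88)×7.88 = 177.6 ft²; P = b + 2y√(1+z²) = 11.5 + 2×7.88×1.72 = 38.61 ft.
Hydraulic radius R = A/P = 177.6/38.61 = 4.598 ft.
From Manning's equation, V = (1.486/n) R^(2/3) S^(1/2) = (1.486/0.026) × 4.598^(2/3) × 0.00044^(1/2) = 3.32 ft/s.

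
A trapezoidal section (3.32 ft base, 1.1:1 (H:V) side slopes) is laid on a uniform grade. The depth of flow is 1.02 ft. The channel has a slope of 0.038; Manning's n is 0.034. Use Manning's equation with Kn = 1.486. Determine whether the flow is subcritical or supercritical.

With bottom width b = 3.32 ft and side slope z = 1.1: A = (b + zy)y = (3.32 + 1.1×1.02)×1.02 = 4.531 ft²; P = b + 2y√(1+z²) = 3.32 + 2×1.02×1.487 = 6.353 ft.
Hydraulic radius R = A/P = 4.531/6.353 = 0.7132 ft.
V = (1.486/n) R^(2/3) √S = (1.486/0.034) × 0.7132^(2/3) × √0.038 = 6.801 ft/s. Hydraulic depth D_h = A/T = 4.531/5.564 = 0.8143 ft.
Froude number Fr = V/√(g·D_h) = 6.801/√(32.2×0.8143) = 1.33, which is greater than 1, so the flow is supercritical.

supercritical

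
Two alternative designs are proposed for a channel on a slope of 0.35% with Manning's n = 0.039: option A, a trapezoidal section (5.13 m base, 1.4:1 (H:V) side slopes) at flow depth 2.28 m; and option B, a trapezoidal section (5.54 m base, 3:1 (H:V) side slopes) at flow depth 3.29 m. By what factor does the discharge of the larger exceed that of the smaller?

3.21

Channel A: With bottom width b = 5.13 m and side slope z = 1.4: A = (b + zy)y = (5.13 + 1.4×2.28)×2.28 = 18.97 m²; P = b + 2y√(1+z²) = 5.13 + 2×2.28×1.72 = 12.98 m. Hydraulic radius R = A/P = 18.97/12.98 = 1.462 m. Q_A = (1/0.039)·18.97·1.462^(2/3)·√0.0035 = 37.08 m³/s.
Channel B: With bottom width b = 5.54 m and side slope z = 3: A = (b + zy)y = (5.54 + 3×3.29)×3.29 = 50.7 m²; P = b + 2y√(1+z²) = 5.54 + 2×3.29×3.162 = 26.35 m. Hydraulic radius R = A/P = 50.7/26.35 = 1.924 m. Q_B = (1/0.039)·50.7·1.924^(2/3)·√0.0035 = 119 m³/s.
The larger discharge is 119 m³/s and the smaller is 37.08 m³/s; the ratio is 3.21.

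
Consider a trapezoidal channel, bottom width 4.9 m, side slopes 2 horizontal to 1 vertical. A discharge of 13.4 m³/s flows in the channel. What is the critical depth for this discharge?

y_c = 0.813 m

At critical depth, Q² T / (g A³) = 1, i.e. A³/T = Q²/g = 13.4²/9.81 = 18.3.
Try y = 0.566 m: A³/T = 5.555 — too small.
Try y = 0.936 m: A³/T = 29.46 — too large.
Try y = 0.813 m: A³/T = 18.32 — ≈ 18.3.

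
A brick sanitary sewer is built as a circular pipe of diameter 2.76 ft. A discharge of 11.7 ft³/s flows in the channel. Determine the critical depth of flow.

y_c = 1.11 ft

At critical depth, Q² T / (g A³) = 1, i.e. A³/T = Q²/g = 11.7²/32.2 = 4.251.
At y = 0.764 ft: A³/T = 0.9952 — low.
At y = 1.11 ft: A³/T = 4.214 — close enough.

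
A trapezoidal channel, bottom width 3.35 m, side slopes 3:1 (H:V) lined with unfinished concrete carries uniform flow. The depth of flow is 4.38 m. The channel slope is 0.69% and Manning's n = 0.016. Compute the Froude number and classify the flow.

With bottom width b = 3.35 m and side slope z = 3: A = (b + zy)y = (3.35 + 3×4.38)×4.38 = 72.23 m²; P = b + 2y√(1+z²) = 3.35 + 2×4.38×3.162 = 31.05 m.
Hydraulic radius R = A/P = 72.23/31.05 = 2.326 m.
V = (1/n) R^(2/3) √S = (1/0.016) × 2.326^(2/3) × √0.0069 = 9.114 m/s. Hydraulic depth D_h = A/T = 72.23/29.63 = 2.438 m.
Froude number Fr = V/√(g·D_h) = 9.114/√(9.81×2.438) = 1.86, which is greater than 1, so the flow is supercritical.

supercritical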